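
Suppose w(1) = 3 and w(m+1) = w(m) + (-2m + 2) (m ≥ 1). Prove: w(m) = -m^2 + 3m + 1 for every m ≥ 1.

Base case: w(1) = 3, and -1^2 + 3·1 + 1 = 3.
Assume w(r) = -r^2 + 3r + 1.
Then w(r+1) = w(r) + (-2r + 2) = (-r^2 + 3r + 1) + (-2r + 2) = -r^2 + r + 3,
and -(r+1)^2 + 3·(r+1) + 1 = -r^2 + r + 3.
This completes the inductive step, so w(m) = -m^2 + 3m + 1 for all m ≥ 1.

w(m) = -m^2 + 3m + 1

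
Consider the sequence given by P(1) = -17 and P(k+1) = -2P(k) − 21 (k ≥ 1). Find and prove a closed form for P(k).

Claim: P(k) = 5·(-2)^k − 7.

Base case: P(1) = -17, and 5·(-2)^1 − 7 = -10 − 7 = -17.
Assume P(m) = 5·(-2)^m − 7 for some m ≥ 1.
Then P(m+1) = -2P(m) − 21 = -2·(5·(-2)^m − 7) − 21 = -10·(-2)^m + 14 − 21 = 5·(-2)^{m+1} − 7.
By induction, P(k) = 5·(-2)^k − 7 for all k ≥ 1.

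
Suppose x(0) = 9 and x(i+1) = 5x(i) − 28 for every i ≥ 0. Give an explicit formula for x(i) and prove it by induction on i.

Claim: x(i) = 2·5^i + 7.

Base case: x(0) = 9, and 2·5^0 + 7 = 2 + 7 = 9.
Assume x(j) = 2·5^j + 7 for some j ≥ 0.
Then x(j+1) = 5x(j) − 28 = 5·(2·5^j + 7) − 28 = 10·5^j + 35 − 28 = 2·5^{j+1} + 7.
This completes the inductive step, so x(i) = 2·5^i + 7 for all i ≥ 0.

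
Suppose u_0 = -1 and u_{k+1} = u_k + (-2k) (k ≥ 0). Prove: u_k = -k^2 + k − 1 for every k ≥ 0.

Base case: u_0 = -1, and -0^2 + 0 − 1 = -1.
Assume u_r = -r^2 + r − 1.
Then u_{r+1} = u_r + (-2r) = (-r^2 + r − 1) + (-2r) = -r^2 − r − 1,
and -(r+1)^2 + (r+1) − 1 = -r^2 − r − 1.
By induction, u_k = -k^2 + k − 1 for all k ≥ 0.

u_k = -k^2 + k − 1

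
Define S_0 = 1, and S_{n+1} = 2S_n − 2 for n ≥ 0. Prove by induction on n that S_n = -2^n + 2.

Base case: S_0 = 1, and -2^0 + 2 = -1 + 2 = 1.
Assume S_j = -2^j + 2 for some j ≥ 0.
Then S_{j+1} = 2S_j − 2 = 2·(-2^j + 2) − 2 = -2^{j+1} + 4 − 2 = -2^{j+1} + 2.
By induction, S_n = -2^n + 2 for all n ≥ 0.

S_n = -2^n + 2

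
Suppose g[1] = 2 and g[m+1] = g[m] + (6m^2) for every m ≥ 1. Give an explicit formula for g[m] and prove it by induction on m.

Claim: g[m] = 2m^3 − 3m^2 + m + 2.

Base case: g[1] = 2, and 2·1^3 − 3·1^2 + 1 + 2 = 2.
Assume g[j] = 2j^3 − 3j^2 + j + 2.
Then g[j+1] = g[j] + (6j^2) = (2j^3 − 3j^2 + j + 2) + (6j^2) = 2j^3 + 3j^2 + j + 2,
and 2·(j+1)^3 − 3·(j+1)^2 + (j+1) + 2 = 2j^3 + 3j^2 + j + 2.
This completes the inductive step, so g[m] = 2m^3 − 3m^2 + m + 2 for all m ≥ 1.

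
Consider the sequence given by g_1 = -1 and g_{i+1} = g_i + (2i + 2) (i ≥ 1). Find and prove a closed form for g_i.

Claim: g_i = i^2 + i − 3.

Base case: g_1 = -1, and 1^2 + 1 − 3 = -1.
Assume g_m = m^2 + m − 3.
Then g_{m+1} = g_m + (2m + 2) = (m^2 + m − 3) + (2m + 2) = m^2 + 3m − 1,
and (m+1)^2 + (m+1) − 3 = m^2 + 3m − 1.
By induction, g_i = i^2 + i − 3 for all i ≥ 1.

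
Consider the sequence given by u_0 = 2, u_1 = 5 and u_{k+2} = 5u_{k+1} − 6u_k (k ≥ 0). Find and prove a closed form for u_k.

Claim: u_k = 2^k + 3^k.

Base cases: u_0 = 2 and 2^0 + 3^0 = 2; u_1 = 5 and 2^1 + 3^1 = 5.
Assume u_j = 2^j + 3^j for all 0 ≤ j ≤ m, where m ≥ 1.
Then u_{m+1} = 5u_m − 6u_{m−1} = 5·(2^m + 3^m) − 6·(2^{m−1} + 3^{m−1}) = (5·2 − 6)2^{m−1} + (5·3 − 6)3^{m−1} = 4·2^{m−1} + 9·3^{m−1} = 2^{m+1} + 3^{m+1}.
Hence u_k = 2^k + 3^k for every k ≥ 0, by strong induction.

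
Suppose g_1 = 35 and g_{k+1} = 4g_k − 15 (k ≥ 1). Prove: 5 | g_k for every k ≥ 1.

Base case: g_1 = 35 = 5·7, so 5 | g_1.
Assume 5 | g_j, so g_j = 5t for some integer t.
Then g_{j+1} = 4g_j − 15 = 4·(5t) − 15 = 5(4t − 3), so 5 | g_{j+1}.
So the property holds for j+1, and by induction 5 | g_k for all k ≥ 1.

5 | g_k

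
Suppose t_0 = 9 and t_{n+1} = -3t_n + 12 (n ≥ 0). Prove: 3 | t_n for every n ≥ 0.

Base case: t_0 = 9 = 3·3, so 3 | t_0.
Assume 3 | t_m, so t_m = 3s for some integer s.
Then t_{m+1} = -3t_m + 12 = -3·(3s) + 12 = 3(-3s + 4), so 3 | t_{m+1}.
Hence 3 | t_n for every n ≥ 0, by induction.

3 | t_n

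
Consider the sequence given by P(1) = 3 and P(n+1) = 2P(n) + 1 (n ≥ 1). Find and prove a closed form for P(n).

Claim: P(n) = 2^{n+1} − 1.

Base case: P(1) = 3, and 2^{1+1} − 1 = 4 − 1 = 3.
Assume P(m) = 2^{m+1} − 1 for some m ≥ 1.
Then P(m+1) = 2P(m) + 1 = 2·(2^{m+1} − 1) + 1 = 2^{m+2} − 2 + 1 = 2^{m+2} − 1.
By induction, P(n) = 2^{n+1} − 1 for all n ≥ 1.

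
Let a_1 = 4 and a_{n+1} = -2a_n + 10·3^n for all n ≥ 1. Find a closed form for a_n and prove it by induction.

Claim: a_n = (-2)^n + 2·3^n.

Base case: a_1 = 4, and (-2)^1 + 2·3^1 = -2 + 6 = 4.
Assume a_r = (-2)^r + 2·3^r for some r ≥ 1.
Then a_{r+1} = -2a_r + 10·3^r = -2·((-2)^r + 2·3^r) + 10·3^r = (-2)^{r+1} − 4·3^r + 10·3^r = (-2)^{r+1} + 6·3^r = (-2)^{r+1} + 2·3^{r+1}.
Hence a_n = (-2)^n + 2·3^n for every n ≥ 1, by induction.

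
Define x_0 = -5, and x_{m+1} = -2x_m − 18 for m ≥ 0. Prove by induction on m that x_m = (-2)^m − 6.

Base case: x_0 = -5, and (-2)^0 − 6 = 1 − 6 = -5.
Assume x_j = (-2)^j − 6 for some j ≥ 0.
Then x_{j+1} = -2x_j − 18 = -2·((-2)^j − 6) − 18 = -2·(-2)^j + 12 − 18 = (-2)^{j+1} − 6.
This completes the inductive step, so x_m = (-2)^m − 6 for all m ≥ 0.

x_m = (-2)^m − 6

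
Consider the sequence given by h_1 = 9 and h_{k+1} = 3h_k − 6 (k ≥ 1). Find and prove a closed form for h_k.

Claim: h_k = 2·3^k + 3.

Base case: h_1 = 9, and 2·3^1 + 3 = 6 + 3 = 9.
Assume h_r = 2·3^r + 3 for some r ≥ 1.
Then h_{r+1} = 3h_r − 6 = 3·(2·3^r + 3) − 6 = 6·3^r + 9 − 6 = 2·3^{r+1} + 3.
Hence h_k = 2·3^k + 3 for every k ≥ 1, by induction.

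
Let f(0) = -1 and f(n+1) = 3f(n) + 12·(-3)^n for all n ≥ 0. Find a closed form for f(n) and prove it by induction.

Claim: f(n) = 3^n − 2·(-3)^n.

Base case: f(0) = -1, and 3^0 − 2·(-3)^0 = 1 − 2 = -1.
Assume f(m) = 3^m − 2·(-3)^m for some m ≥ 0.
Then f(m+1) = 3f(m) + 12·(-3)^m = 3·(3^m − 2·(-3)^m) + 12·(-3)^m = 3^{m+1} − 6·(-3)^m + 12·(-3)^m = 3^{m+1} + 6·(-3)^m = 3^{m+1} − 2·(-3)^{m+1}.
So the formula holds for m+1, and by induction f(n) = 3^n − 2·(-3)^n for all n ≥ 0.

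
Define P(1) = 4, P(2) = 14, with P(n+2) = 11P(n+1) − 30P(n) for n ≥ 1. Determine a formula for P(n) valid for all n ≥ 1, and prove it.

Claim: P(n) = -6^n + 2·5^n.

Base cases: P(1) = 4 and -6^1 + 2·5^1 = 4; P(2) = 14 and -6^2 + 2·5^2 = 14.
Assume P(i) = -6^i + 2·5^i for all 1 ≤ i ≤ j, where j ≥ 2.
Then P(j+1) = 11P(j) − 30P(j−1) = 11·(-6^j + 2·5^j) − 30·(-6^{j−1} + 2·5^{j−1}) = -(11·6 − 30)6^{j−1} + 2·(11·5 − 30)5^{j−1} = -36·6^{j−1} + 50·5^{j−1} = -6^{j+1} + 2·5^{j+1}.
This completes the inductive step, so P(n) = -6^n + 2·5^n for all n ≥ 1.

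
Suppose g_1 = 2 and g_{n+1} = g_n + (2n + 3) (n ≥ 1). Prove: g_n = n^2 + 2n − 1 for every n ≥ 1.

Base case: g_1 = 2, and 1^2 + 2·1 − 1 = 2.
Assume g_j = j^2 + 2j − 1.
Then g_{j+1} = g_j + (2j + 3) = (j^2 + 2j − 1) + (2j + 3) = j^2 + 4j + 2,
and (j+1)^2 + 2·(j+1) − 1 = j^2 + 4j + 2.
Hence g_n = n^2 + 2n − 1 for every n ≥ 1, by induction.

g_n = n^2 + 2n − 1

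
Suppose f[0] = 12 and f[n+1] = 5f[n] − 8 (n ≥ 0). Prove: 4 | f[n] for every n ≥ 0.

Base case: f[0] = 12 = 4·3, so 4 | f[0].
Assume 4 | f[k], so f[k] = 4t for some integer t.
Then f[k+1] = 5f[k] − 8 = 5·(4t) − 8 = 4(5t − 2), so 4 | f[k+1].
Hence 4 | f[n] for every n ≥ 0, by induction.

4 | f[n]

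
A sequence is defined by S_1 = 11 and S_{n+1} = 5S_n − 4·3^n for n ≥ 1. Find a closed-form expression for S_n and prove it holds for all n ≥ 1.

Claim: S_n = 5^n + 2·3^n.

Base case: S_1 = 11, and 5^1 + 2·3^1 = 5 + 6 = 11.
Assume S_m = 5^m + 2·3^m for some m ≥ 1.
Then S_{m+1} = 5S_m − 4·3^m = 5·(5^m + 2·3^m) − 4·3^m = 5^{m+1} + 10·3^m − 4·3^m = 5^{m+1} + 6·3^m = 5^{m+1} + 2·3^{m+1}.
By induction, S_n = 5^n + 2·3^n for all n ≥ 1.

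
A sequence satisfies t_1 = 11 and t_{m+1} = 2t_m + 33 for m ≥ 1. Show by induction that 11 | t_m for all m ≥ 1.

Base case: t_1 = 11 = 11·1, so 11 | t_1.
Assume 11 | t_k, so t_k = 11s for some integer s.
Then t_{k+1} = 2t_k + 33 = 2·(11s) + 33 = 11(2s + 3), so 11 | t_{k+1}.
Hence 11 | t_m for every m ≥ 1, by induction.

11 | t_m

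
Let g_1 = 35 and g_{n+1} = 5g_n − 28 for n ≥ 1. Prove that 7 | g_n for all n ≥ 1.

Base case: g_1 = 35 = 7·5, so 7 | g_1.
Assume 7 | g_j, so g_j = 7t for some integer t.
Then g_{j+1} = 5g_j − 28 = 5·(7t) − 28 = 7(5t − 4), so 7 | g_{j+1}.
Hence 7 | g_n for every n ≥ 1, by induction.

7 | g_n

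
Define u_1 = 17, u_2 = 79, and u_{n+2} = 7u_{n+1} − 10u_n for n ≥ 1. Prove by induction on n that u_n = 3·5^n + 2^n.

Base cases: u_1 = 17 and 3·5^1 + 2^1 = 17; u_2 = 79 and 3·5^2 + 2^2 = 79.
Assume u_j = 3·5^j + 2^j for all 1 ≤ j ≤ r, where r ≥ 2.
Then u_{r+1} = 7u_r − 10u_{r−1} = 7·(3·5^r + 2^r) − 10·(3·5^{r−1} + 2^{r−1}) = 3·(7·5 − 10)5^{r−1} + (7·2 − 10)2^{r−1} = 75·5^{r−1} + 4·2^{r−1} = 3·5^{r+1} + 2^{r+1}.
So the formula holds for r+1, and by strong induction u_n = 3·5^n + 2^n for all n ≥ 1.

u_n = 3·5^n + 2^n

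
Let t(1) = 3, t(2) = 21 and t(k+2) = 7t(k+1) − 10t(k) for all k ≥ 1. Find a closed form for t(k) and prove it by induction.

Claim: t(k) = -2^k + 5^k.

Base cases: t(1) = 3 and -2^1 + 5^1 = 3; t(2) = 21 and -2^2 + 5^2 = 21.
Assume t(j) = -2^j + 5^j for all 1 ≤ j ≤ r, where r ≥ 2.
Then t(r+1) = 7t(r) − 10t(r−1) = 7·(-2^r + 5^r) − 10·(-2^{r−1} + 5^{r−1}) = -(7·2 − 10)2^{r−1} + (7·5 − 10)5^{r−1} = -4·2^{r−1} + 25·5^{r−1} = -2^{r+1} + 5^{r+1}.
This completes the inductive step, so t(k) = -2^k + 5^k for all k ≥ 1.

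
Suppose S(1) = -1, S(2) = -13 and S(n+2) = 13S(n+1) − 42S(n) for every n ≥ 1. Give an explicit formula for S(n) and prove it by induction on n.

Claim: S(n) = -7^n + 6^n.

Base cases: S(1) = -1 and -7^1 + 6^1 = -1; S(2) = -13 and -7^2 + 6^2 = -13.
Assume S(j) = -7^j + 6^j for all 1 ≤ j ≤ m, where m ≥ 2.
Then S(m+1) = 13S(m) − 42S(m−1) = 13·(-7^m + 6^m) − 42·(-7^{m−1} + 6^{m−1}) = -(13·7 − 42)7^{m−1} + (13·6 − 42)6^{m−1} = -49·7^{m−1} + 36·6^{m−1} = -7^{m+1} + 6^{m+1}.
Hence S(n) = -7^n + 6^n for every n ≥ 1, by strong induction.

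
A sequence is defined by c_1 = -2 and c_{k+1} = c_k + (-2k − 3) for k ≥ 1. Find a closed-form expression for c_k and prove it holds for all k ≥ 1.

Claim: c_k = -k^2 − 2k + 1.

Base case: c_1 = -2, and -1^2 − 2·1 + 1 = -2.
Assume c_r = -r^2 − 2r + 1.
Then c_{r+1} = c_r + (-2r − 3) = (-r^2 − 2r + 1) + (-2r − 3) = -r^2 − 4r − 2,
and -(r+1)^2 − 2·(r+1) + 1 = -r^2 − 4r − 2.
This completes the inductive step, so c_k = -k^2 − 2k + 1 for all k ≥ 1.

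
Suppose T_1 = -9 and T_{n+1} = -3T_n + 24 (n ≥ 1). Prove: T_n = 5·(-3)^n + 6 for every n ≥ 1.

Base case: T_1 = -9, and 5·(-3)^1 + 6 = -15 + 6 = -9.
Assume T_m = 5·(-3)^m + 6 for some m ≥ 1.
Then T_{m+1} = -3T_m + 24 = -3·(5·(-3)^m + 6) + 24 = -15·(-3)^m − 18 + 24 = 5·(-3)^{m+1} + 6.
So the formula holds for m+1, and by induction T_n = 5·(-3)^n + 6 for all n ≥ 1.

T_n = 5·(-3)^n + 6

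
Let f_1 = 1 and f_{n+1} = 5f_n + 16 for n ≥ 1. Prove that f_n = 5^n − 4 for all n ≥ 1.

Base case: f_1 = 1, and 5^1 − 4 = 5 − 4 = 1.
Assume f_r = 5^r − 4 for some r ≥ 1.
Then f_{r+1} = 5f_r + 16 = 5·(5^r − 4) + 16 = 5^{r+1} − 20 + 16 = 5^{r+1} − 4.
By induction, f_n = 5^n − 4 for all n ≥ 1.

f_n = 5^n − 4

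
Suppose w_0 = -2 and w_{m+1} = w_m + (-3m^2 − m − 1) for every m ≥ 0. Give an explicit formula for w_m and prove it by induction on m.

Claim: w_m = -m^3 + m^2 − m − 2.

Base case: w_0 = -2, and -0^3 + 0^2 − 0 − 2 = -2.
Assume w_k = -k^3 + k^2 − k − 2.
Then w_{k+1} = w_k + (-3k^2 − k − 1) = (-k^3 + k^2 − k − 2) + (-3k^2 − k − 1) = -k^3 − 2k^2 − 2k − 3,
and -(k+1)^3 + (k+1)^2 − (k+1) − 2 = -k^3 − 2k^2 − 2k − 3.
Hence w_m = -m^3 + m^2 − m − 2 for every m ≥ 0, by induction.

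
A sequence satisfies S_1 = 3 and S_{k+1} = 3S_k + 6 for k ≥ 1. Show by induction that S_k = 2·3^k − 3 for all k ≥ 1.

Base case: S_1 = 3, and 2·3^1 − 3 = 6 − 3 = 3.
Assume S_r = 2·3^r − 3 for some r ≥ 1.
Then S_{r+1} = 3S_r + 6 = 3·(2·3^r − 3) + 6 = 6·3^r − 9 + 6 = 2·3^{r+1} − 3.
So the formula holds for r+1, and by induction S_k = 2·3^k − 3 for all k ≥ 1.

S_k = 2·3^k − 3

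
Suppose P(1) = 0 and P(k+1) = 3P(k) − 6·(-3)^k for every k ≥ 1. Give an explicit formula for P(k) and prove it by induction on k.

Claim: P(k) = 3^k + (-3)^k.

Base case: P(1) = 0, and 3^1 + (-3)^1 = 3 − 3 = 0.
Assume P(j) = 3^j + (-3)^j for some j ≥ 1.
Then P(j+1) = 3P(j) − 6·(-3)^j = 3·(3^j + (-3)^j) − 6·(-3)^j = 3^{j+1} + 3·(-3)^j − 6·(-3)^j = 3^{j+1} − 3·(-3)^j = 3^{j+1} + (-3)^{j+1}.
This completes the inductive step, so P(k) = 3^k + (-3)^k for all k ≥ 1.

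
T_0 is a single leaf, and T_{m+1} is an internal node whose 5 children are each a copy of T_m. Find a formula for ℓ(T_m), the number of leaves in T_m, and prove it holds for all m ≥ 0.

Claim: ℓ(T_m) = 5^m.

Base case: ℓ(T_0) = 1, and 5^0 = 1.
Assume ℓ(T_k) = 5^k.
Then ℓ(T_{k+1}) = 5·ℓ(T_k) = 5·5^k = 5^{k+1}.
Hence ℓ(T_m) = 5^m for every m ≥ 0, by induction.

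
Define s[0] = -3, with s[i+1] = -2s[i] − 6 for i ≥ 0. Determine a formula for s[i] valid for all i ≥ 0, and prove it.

Claim: s[i] = -(-2)^i − 2.

Base case: s[0] = -3, and -(-2)^0 − 2 = -1 − 2 = -3.
Assume s[j] = -(-2)^j − 2 for some j ≥ 0.
Then s[j+1] = -2s[j] − 6 = -2·(-(-2)^j − 2) − 6 = 2·(-2)^j + 4 − 6 = -(-2)^{j+1} − 2.
So the formula holds for j+1, and by induction s[i] = -(-2)^i − 2 for all i ≥ 0.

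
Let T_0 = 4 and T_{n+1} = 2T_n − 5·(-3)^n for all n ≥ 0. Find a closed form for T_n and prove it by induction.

Claim: T_n = 3·2^n + (-3)^n.

Base case: T_0 = 4, and 3·2^0 + (-3)^0 = 3 + 1 = 4.
Assume T_k = 3·2^k + (-3)^k for some k ≥ 0.
Then T_{k+1} = 2T_k − 5·(-3)^k = 2·(3·2^k + (-3)^k) − 5·(-3)^k = 3·2^{k+1} + 2·(-3)^k − 5·(-3)^k = 3·2^{k+1} − 3·(-3)^k = 3·2^{k+1} + (-3)^{k+1}.
By induction, T_n = 3·2^n + (-3)^n for all n ≥ 0.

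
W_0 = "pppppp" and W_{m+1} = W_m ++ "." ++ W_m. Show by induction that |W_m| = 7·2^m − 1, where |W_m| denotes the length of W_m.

Base case: |W_0| = 6, and 7·2^0 − 1 = 6.
Assume |W_j| = 7·2^j − 1.
Then |W_{j+1}| = |W_j| + 1 + |W_j| = 2|W_j| + 1 = 2(7·2^j − 1) + 1 = 7·2^{j+1} − 2 + 1 = 7·2^{j+1} − 1.
By induction, |W_m| = 7·2^m − 1 for all m ≥ 0.

|W_m| = 7·2^m − 1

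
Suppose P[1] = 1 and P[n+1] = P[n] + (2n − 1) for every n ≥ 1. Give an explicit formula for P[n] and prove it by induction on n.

Claim: P[n] = n^2 − 2n + 2.

Base case: P[1] = 1, and 1^2 − 2·1 + 2 = 1.
Assume P[r] = r^2 − 2r + 2.
Then P[r+1] = P[r] + (2r − 1) = (r^2 − 2r + 2) + (2r − 1) = r^2 + 1,
and (r+1)^2 − 2·(r+1) + 2 = r^2 + 1.
Hence P[n] = n^2 − 2n + 2 for every n ≥ 1, by induction.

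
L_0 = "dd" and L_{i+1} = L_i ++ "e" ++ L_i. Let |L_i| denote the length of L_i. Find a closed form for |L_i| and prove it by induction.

Claim: |L_i| = 3·2^i − 1.

Base case: |L_0| = 2, and 3·2^0 − 1 = 2.
Assume |L_j| = 3·2^j − 1.
Then |L_{j+1}| = |L_j| + 1 + |L_j| = 2|L_j| + 1 = 2(3·2^j − 1) + 1 = 3·2^{j+1} − 2 + 1 = 3·2^{j+1} − 1.
By induction, |L_i| = 3·2^i − 1 for all i ≥ 0.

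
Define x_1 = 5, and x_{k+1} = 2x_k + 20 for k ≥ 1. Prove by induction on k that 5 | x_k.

Base case: x_1 = 5 = 5·1, so 5 | x_1.
Assume 5 | x_m, so x_m = 5t for some integer t.
Then x_{m+1} = 2x_m + 20 = 2·(5t) + 20 = 5(2t + 4), so 5 | x_{m+1}.
By induction, 5 | x_k for all k ≥ 1.

5 | x_k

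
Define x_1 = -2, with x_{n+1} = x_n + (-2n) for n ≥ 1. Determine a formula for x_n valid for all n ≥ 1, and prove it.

Claim: x_n = -n^2 + n − 2.

Base case: x_1 = -2, and -1^2 + 1 − 2 = -2.
Assume x_m = -m^2 + m − 2.
Then x_{m+1} = x_m + (-2m) = (-m^2 + m − 2) + (-2m) = -m^2 − m − 2,
and -(m+1)^2 + (m+1) − 2 = -m^2 − m − 2.
By induction, x_n = -n^2 + n − 2 for all n ≥ 1.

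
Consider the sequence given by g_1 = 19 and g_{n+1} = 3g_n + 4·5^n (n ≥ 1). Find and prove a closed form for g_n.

Claim: g_n = 3·3^n + 2·5^n.

Base case: g_1 = 19, and 3·3^1 + 2·5^1 = 9 + 10 = 19.
Assume g_k = 3·3^k + 2·5^k for some k ≥ 1.
Then g_{k+1} = 3g_k + 4·5^k = 3·(3·3^k + 2·5^k) + 4·5^k = 3·3^{k+1} + 6·5^k + 4·5^k = 3·3^{k+1} + 10·5^k = 3·3^{k+1} + 2·5^{k+1}.
So the formula holds for k+1, and by induction g_n = 3·3^n + 2·5^n for all n ≥ 1.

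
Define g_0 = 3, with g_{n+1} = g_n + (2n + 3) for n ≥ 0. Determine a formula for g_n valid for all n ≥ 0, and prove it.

Claim: g_n = n^2 + 2n + 3.

Base case: g_0 = 3, and 0^2 + 2·0 + 3 = 3.
Assume g_j = j^2 + 2j + 3.
Then g_{j+1} = g_j + (2j + 3) = (j^2 + 2j + 3) + (2j + 3) = j^2 + 4j + 6,
and (j+1)^2 + 2·(j+1) + 3 = j^2 + 4j + 6.
This completes the inductive step, so g_n = n^2 + 2n + 3 for all n ≥ 0.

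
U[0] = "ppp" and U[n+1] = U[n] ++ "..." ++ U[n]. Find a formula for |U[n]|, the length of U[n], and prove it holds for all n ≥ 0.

Claim: |U[n]| = 6·2^n − 3.

Base case: |U[0]| = 3, and 6·2^0 − 3 = 3.
Assume |U[j]| = 6·2^j − 3.
Then |U[j+1]| = |U[j]| + 3 + |U[j]| = 2|U[j]| + 3 = 2(6·2^j − 3) + 3 = 6·2^{j+1} − 6 + 3 = 6·2^{j+1} − 3.
So the formula holds for j+1, and by induction |U[n]| = 6·2^n − 3 for all n ≥ 0.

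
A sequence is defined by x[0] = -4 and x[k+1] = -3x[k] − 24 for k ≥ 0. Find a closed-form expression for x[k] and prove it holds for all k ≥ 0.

Claim: x[k] = 2·(-3)^k − 6.

Base case: x[0] = -4, and 2·(-3)^0 − 6 = 2 − 6 = -4.
Assume x[m] = 2·(-3)^m − 6 for some m ≥ 0.
Then x[m+1] = -3x[m] − 24 = -3·(2·(-3)^m − 6) − 24 = -6·(-3)^m + 18 − 24 = 2·(-3)^{m+1} − 6.
Hence x[k] = 2·(-3)^k − 6 for every k ≥ 0, by induction.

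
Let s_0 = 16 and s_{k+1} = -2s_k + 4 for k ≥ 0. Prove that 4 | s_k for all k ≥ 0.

Base case: s_0 = 16 = 4·4, so 4 | s_0.
Assume 4 | s_m, so s_m = 4t for some integer t.
Then s_{m+1} = -2s_m + 4 = -2·(4t) + 4 = 4(-2t + 1), so 4 | s_{m+1}.
By induction, 4 | s_k for all k ≥ 0.

4 | s_k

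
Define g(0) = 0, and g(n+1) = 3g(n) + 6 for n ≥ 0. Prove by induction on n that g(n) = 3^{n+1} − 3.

Base case: g(0) = 0, and 3^{0+1} − 3 = 3 − 3 = 0.
Assume g(m) = 3^{m+1} − 3 for some m ≥ 0.
Then g(m+1) = 3g(m) + 6 = 3·(3^{m+1} − 3) + 6 = 3^{m+2} − 9 + 6 = 3^{m+2} − 3.
So the formula holds for m+1, and by induction g(n) = 3^{n+1} − 3 for all n ≥ 0.

g(n) = 3^{n+1} − 3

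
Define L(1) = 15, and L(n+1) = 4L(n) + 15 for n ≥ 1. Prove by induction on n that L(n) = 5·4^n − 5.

Base case: L(1) = 15, and 5·4^1 − 5 = 20 − 5 = 15.
Assume L(k) = 5·4^k − 5 for some k ≥ 1.
Then L(k+1) = 4L(k) + 15 = 4·(5·4^k − 5) + 15 = 20·4^k − 20 + 15 = 5·4^{k+1} − 5.
This completes the inductive step, so L(n) = 5·4^n − 5 for all n ≥ 1.

L(n) = 5·4^n − 5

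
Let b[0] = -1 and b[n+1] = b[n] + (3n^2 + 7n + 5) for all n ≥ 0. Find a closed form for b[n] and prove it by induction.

Claim: b[n] = n^3 + 2n^2 + 2n − 1.

Base case: b[0] = -1, and 0^3 + 2·0^2 + 2·0 − 1 = -1.
Assume b[m] = m^3 + 2m^2 + 2m − 1.
Then b[m+1] = b[m] + (3m^2 + 7m + 5) = (m^3 + 2m^2 + 2m − 1) + (3m^2 + 7m + 5) = m^3 + 5m^2 + 9m + 4,
and (m+1)^3 + 2·(m+1)^2 + 2·(m+1) − 1 = m^3 + 5m^2 + 9m + 4.
This completes the inductive step, so b[n] = n^3 + 2n^2 + 2n − 1 for all n ≥ 0.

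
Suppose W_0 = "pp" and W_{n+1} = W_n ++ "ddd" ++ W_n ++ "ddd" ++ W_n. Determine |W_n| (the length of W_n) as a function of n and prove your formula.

Claim: |W_n| = 5·3^n − 3.

Base case: |W_0| = 2, and 5·3^0 − 3 = 2.
Assume |W_k| = 5·3^k − 3.
Then |W_{k+1}| = 3|W_k| + 6 = 3(5·3^k − 3) + 6 = 5·3^{k+1} − 9 + 6 = 5·3^{k+1} − 3.
By induction, |W_n| = 5·3^n − 3 for all n ≥ 0.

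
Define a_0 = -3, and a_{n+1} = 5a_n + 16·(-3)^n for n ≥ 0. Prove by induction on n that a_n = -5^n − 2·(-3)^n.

Base case: a_0 = -3, and -5^0 − 2·(-3)^0 = -1 − 2 = -3.
Assume a_j = -5^j − 2·(-3)^j for some j ≥ 0.
Then a_{j+1} = 5a_j + 16·(-3)^j = 5·(-5^j − 2·(-3)^j) + 16·(-3)^j = -5^{j+1} − 10·(-3)^j + 16·(-3)^j = -5^{j+1} + 6·(-3)^j = -5^{j+1} − 2·(-3)^{j+1}.
This completes the inductive step, so a_n = -5^n − 2·(-3)^n for all n ≥ 0.

a_n = -5^n − 2·(-3)^n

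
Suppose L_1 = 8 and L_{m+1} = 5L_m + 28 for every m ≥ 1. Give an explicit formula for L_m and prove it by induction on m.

Claim: L_m = 3·5^m − 7.

Base case: L_1 = 8, and 3·5^1 − 7 = 15 − 7 = 8.
Assume L_j = 3·5^j − 7 for some j ≥ 1.
Then L_{j+1} = 5L_j + 28 = 5·(3·5^j − 7) + 28 = 15·5^j − 35 + 28 = 3·5^{j+1} − 7.
So the formula holds for j+1, and by induction L_m = 3·5^m − 7 for all m ≥ 1.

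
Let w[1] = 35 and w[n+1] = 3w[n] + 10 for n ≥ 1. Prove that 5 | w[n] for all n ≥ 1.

Base case: w[1] = 35 = 5·7, so 5 | w[1].
Assume 5 | w[k], so w[k] = 5t for some integer t.
Then w[k+1] = 3w[k] + 10 = 3·(5t) + 10 = 5(3t + 2), so 5 | w[k+1].
This completes the inductive step, so 5 | w[n] for all n ≥ 1.

5 | w[n]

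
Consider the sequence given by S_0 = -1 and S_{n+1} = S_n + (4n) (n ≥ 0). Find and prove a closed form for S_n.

Claim: S_n = 2n^2 − 2n − 1.

Base case: S_0 = -1, and 2·0^2 − 2·0 − 1 = -1.
Assume S_j = 2j^2 − 2j − 1.
Then S_{j+1} = S_j + (4j) = (2j^2 − 2j − 1) + (4j) = 2j^2 + 2j − 1,
and 2·(j+1)^2 − 2·(j+1) − 1 = 2j^2 + 2j − 1.
By induction, S_n = 2n^2 − 2n − 1 for all n ≥ 0.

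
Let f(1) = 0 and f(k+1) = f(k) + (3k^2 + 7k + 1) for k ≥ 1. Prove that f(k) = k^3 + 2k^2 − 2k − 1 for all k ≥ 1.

Base case: f(1) = 0, and 1^3 + 2·1^2 − 2·1 − 1 = 0.
Assume f(j) = j^3 + 2j^2 − 2j − 1.
Then f(j+1) = f(j) + (3j^2 + 7j + 1) = (j^3 + 2j^2 − 2j − 1) + (3j^2 + 7j + 1) = j^3 + 5j^2 + 5j,
and (j+1)^3 + 2·(j+1)^2 − 2·(j+1) − 1 = j^3 + 5j^2 + 5j.
This completes the inductive step, so f(k) = k^3 + 2k^2 − 2k − 1 for all k ≥ 1.

f(k) = k^3 + 2k^2 − 2k − 1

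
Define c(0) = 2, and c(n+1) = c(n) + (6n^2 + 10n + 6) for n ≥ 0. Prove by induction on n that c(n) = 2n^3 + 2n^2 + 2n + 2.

Base case: c(0) = 2, and 2·0^3 + 2·0^2 + 2·0 + 2 = 2.
Assume c(j) = 2j^3 + 2j^2 + 2j + 2.
Then c(j+1) = c(j) + (6j^2 + 10j + 6) = (2j^3 + 2j^2 + 2j + 2) + (6j^2 + 10j + 6) = 2j^3 + 8j^2 + 12j + 8,
and 2·(j+1)^3 + 2·(j+1)^2 + 2·(j+1) + 2 = 2j^3 + 8j^2 + 12j + 8.
Hence c(n) = 2n^3 + 2n^2 + 2n + 2 for every n ≥ 0, by induction.

c(n) = 2n^3 + 2n^2 + 2n + 2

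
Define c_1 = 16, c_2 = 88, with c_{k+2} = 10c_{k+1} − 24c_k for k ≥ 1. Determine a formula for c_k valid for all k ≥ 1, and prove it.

Claim: c_k = 2·6^k + 4^k.

Base cases: c_1 = 16 and 2·6^1 + 4^1 = 16; c_2 = 88 and 2·6^2 + 4^2 = 88.
Assume c_i = 2·6^i + 4^i for all 1 ≤ i ≤ j, where j ≥ 2.
Then c_{j+1} = 10c_j − 24c_{j−1} = 10·(2·6^j + 4^j) − 24·(2·6^{j−1} + 4^{j−1}) = 2·(10·6 − 24)6^{j−1} + (10·4 − 24)4^{j−1} = 72·6^{j−1} + 16·4^{j−1} = 2·6^{j+1} + 4^{j+1}.
Hence c_k = 2·6^k + 4^k for every k ≥ 1, by strong induction.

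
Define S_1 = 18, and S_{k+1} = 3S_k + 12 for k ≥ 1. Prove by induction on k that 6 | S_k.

Base case: S_1 = 18 = 6·3, so 6 | S_1.
Assume 6 | S_j, so S_j = 6t for some integer t.
Then S_{j+1} = 3S_j + 12 = 3·(6t) + 12 = 6(3t + 2), so 6 | S_{j+1}.
By induction, 6 | S_k for all k ≥ 1.

6 | S_k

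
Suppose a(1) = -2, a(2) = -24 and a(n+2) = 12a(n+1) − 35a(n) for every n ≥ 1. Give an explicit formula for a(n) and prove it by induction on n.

Claim: a(n) = -7^n + 5^n.

Base cases: a(1) = -2 and -7^1 + 5^1 = -2; a(2) = -24 and -7^2 + 5^2 = -24.
Assume a(i) = -7^i + 5^i for all 1 ≤ i ≤ j, where j ≥ 2.
Then a(j+1) = 12a(j) − 35a(j−1) = 12·(-7^j + 5^j) − 35·(-7^{j−1} + 5^{j−1}) = -(12·7 − 35)7^{j−1} + (12·5 − 35)5^{j−1} = -49·7^{j−1} + 25·5^{j−1} = -7^{j+1} + 5^{j+1}.
Hence a(n) = -7^n + 5^n for every n ≥ 1, by strong induction.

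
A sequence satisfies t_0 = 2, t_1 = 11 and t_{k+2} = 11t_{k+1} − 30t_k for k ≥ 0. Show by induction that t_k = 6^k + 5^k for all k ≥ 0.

Base cases: t_0 = 2 and 6^0 + 5^0 = 2; t_1 = 11 and 6^1 + 5^1 = 11.
Assume t_j = 6^j + 5^j for all 0 ≤ j ≤ m, where m ≥ 1.
Then t_{m+1} = 11t_m − 30t_{m−1} = 11·(6^m + 5^m) − 30·(6^{m−1} + 5^{m−1}) = (11·6 − 30)6^{m−1} + (11·5 − 30)5^{m−1} = 36·6^{m−1} + 25·5^{m−1} = 6^{m+1} + 5^{m+1}.
So the formula holds for m+1, and by strong induction t_k = 6^k + 5^k for all k ≥ 0.

t_k = 6^k + 5^k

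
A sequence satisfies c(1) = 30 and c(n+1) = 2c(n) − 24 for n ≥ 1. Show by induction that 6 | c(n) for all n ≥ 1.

Base case: c(1) = 30 = 6·5, so 6 | c(1).
Assume 6 | c(r), so c(r) = 6t for some integer t.
Then c(r+1) = 2c(r) − 24 = 2·(6t) − 24 = 6(2t − 4), so 6 | c(r+1).
This completes the inductive step, so 6 | c(n) for all n ≥ 1.

6 | c(n)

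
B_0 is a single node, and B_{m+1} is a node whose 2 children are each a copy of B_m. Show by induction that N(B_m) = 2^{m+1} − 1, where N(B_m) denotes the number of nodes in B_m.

Base case: N(B_0) = 1, and 2^{0+1} − 1 = 1.
Assume N(B_k) = 2^{k+1} − 1.
Then N(B_{k+1}) = 1 + 2N(B_k) = 1 + 2(2^{k+1} − 1) = 2^{k+2} − 2 + 1 = 2^{k+2} − 1.
So the formula holds for k+1, and by induction N(B_m) = 2^{m+1} − 1 for all m ≥ 0.

N(B_m) = 2^{m+1} − 1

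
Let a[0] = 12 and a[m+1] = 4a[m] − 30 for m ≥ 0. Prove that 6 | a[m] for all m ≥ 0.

Base case: a[0] = 12 = 6·2, so 6 | a[0].
Assume 6 | a[k], so a[k] = 6t for some integer t.
Then a[k+1] = 4a[k] − 30 = 4·(6t) − 30 = 6(4t − 5), so 6 | a[k+1].
Hence 6 | a[m] for every m ≥ 0, by induction.

6 | a[m]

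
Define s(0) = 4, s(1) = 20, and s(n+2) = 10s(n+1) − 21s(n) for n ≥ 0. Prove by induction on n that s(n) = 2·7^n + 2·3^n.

Base cases: s(0) = 4 and 2·7^0 + 2·3^0 = 4; s(1) = 20 and 2·7^1 + 2·3^1 = 20.
Assume s(j) = 2·7^j + 2·3^j for all 0 ≤ j ≤ r, where r ≥ 1.
Then s(r+1) = 10s(r) − 21s(r−1) = 10·(2·7^r + 2·3^r) − 21·(2·7^{r−1} + 2·3^{r−1}) = 2·(10·7 − 21)7^{r−1} + 2·(10·3 − 21)3^{r−1} = 98·7^{r−1} + 18·3^{r−1} = 2·7^{r+1} + 2·3^{r+1}.
So the formula holds for r+1, and by strong induction s(n) = 2·7^n + 2·3^n for all n ≥ 0.

s(n) = 2·7^n + 2·3^n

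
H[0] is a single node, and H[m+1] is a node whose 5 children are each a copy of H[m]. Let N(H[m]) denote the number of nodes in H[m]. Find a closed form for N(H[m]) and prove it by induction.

Claim: N(H[m]) = (5^{m+1} − 1)/4.

Base case: N(H[0]) = 1, and (5^{0+1} − 1)/4 = 1.
Assume N(H[j]) = (5^{j+1} − 1)/4.
Then N(H[j+1]) = 1 + 5N(H[j]) = 1 + 5·(5^{j+1} − 1)/4 = 1 + (5^{j+2} − 5)/4 = (4 + 5^{j+2} − 5)/4 = (5^{j+2} − 1)/4.
Hence N(H[m]) = (5^{m+1} − 1)/4 for every m ≥ 0, by induction.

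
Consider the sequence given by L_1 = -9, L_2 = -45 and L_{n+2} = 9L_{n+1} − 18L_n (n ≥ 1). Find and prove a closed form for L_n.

Claim: L_n = -3^n − 6^n.

Base cases: L_1 = -9 and -3^1 − 6^1 = -9; L_2 = -45 and -3^2 − 6^2 = -45.
Assume L_j = -3^j − 6^j for all 1 ≤ j ≤ r, where r ≥ 2.
Then L_{r+1} = 9L_r − 18L_{r−1} = 9·(-3^r − 6^r) − 18·(-3^{r−1} − 6^{r−1}) = -(9·3 − 18)3^{r−1} − (9·6 − 18)6^{r−1} = -9·3^{r−1} − 36·6^{r−1} = -3^{r+1} − 6^{r+1}.
Hence L_n = -3^n − 6^n for every n ≥ 1, by strong induction.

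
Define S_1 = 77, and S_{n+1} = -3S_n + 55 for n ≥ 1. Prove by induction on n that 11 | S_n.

Base case: S_1 = 77 = 11·7, so 11 | S_1.
Assume 11 | S_m, so S_m = 11t for some integer t.
Then S_{m+1} = -3S_m + 55 = -3·(11t) + 55 = 11(-3t + 5), so 11 | S_{m+1}.
This completes the inductive step, so 11 | S_n for all n ≥ 1.

11 | S_n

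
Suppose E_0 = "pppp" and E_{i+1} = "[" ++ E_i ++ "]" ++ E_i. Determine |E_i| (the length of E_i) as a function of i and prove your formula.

Claim: |E_i| = 6·2^i − 2.

Base case: |E_0| = 4, and 6·2^0 − 2 = 4.
Assume |E_j| = 6·2^j − 2.
Then |E_{j+1}| = 1 + |E_j| + 1 + |E_j| = 2|E_j| + 2 = 2(6·2^j − 2) + 2 = 6·2^{j+1} − 4 + 2 = 6·2^{j+1} − 2.
This completes the inductive step, so |E_i| = 6·2^i − 2 for all i ≥ 0.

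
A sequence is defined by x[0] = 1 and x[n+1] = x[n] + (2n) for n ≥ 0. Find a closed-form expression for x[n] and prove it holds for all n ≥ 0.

Claim: x[n] = n^2 − n + 1.

Base case: x[0] = 1, and 0^2 − 0 + 1 = 1.
Assume x[r] = r^2 − r + 1.
Then x[r+1] = x[r] + (2r) = (r^2 − r + 1) + (2r) = r^2 + r + 1,
and (r+1)^2 − (r+1) + 1 = r^2 + r + 1.
This completes the inductive step, so x[n] = n^2 − n + 1 for all n ≥ 0.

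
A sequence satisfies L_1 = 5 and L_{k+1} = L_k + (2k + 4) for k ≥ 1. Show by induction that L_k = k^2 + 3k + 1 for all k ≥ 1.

Base case: L_1 = 5, and 1^2 + 3·1 + 1 = 5.
Assume L_j = j^2 + 3j + 1.
Then L_{j+1} = L_j + (2j + 4) = (j^2 + 3j + 1) + (2j + 4) = j^2 + 5j + 5,
and (j+1)^2 + 3·(j+1) + 1 = j^2 + 5j + 5.
This completes the inductive step, so L_k = k^2 + 3k + 1 for all k ≥ 1.

L_k = k^2 + 3k + 1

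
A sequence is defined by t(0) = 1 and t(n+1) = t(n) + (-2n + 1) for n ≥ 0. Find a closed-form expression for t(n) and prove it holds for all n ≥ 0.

Claim: t(n) = -n^2 + 2n + 1.

Base case: t(0) = 1, and -0^2 + 2·0 + 1 = 1.
Assume t(r) = -r^2 + 2r + 1.
Then t(r+1) = t(r) + (-2r + 1) = (-r^2 + 2r + 1) + (-2r + 1) = -r^2 + 2,
and -(r+1)^2 + 2·(r+1) + 1 = -r^2 + 2.
Hence t(n) = -n^2 + 2n + 1 for every n ≥ 0, by induction.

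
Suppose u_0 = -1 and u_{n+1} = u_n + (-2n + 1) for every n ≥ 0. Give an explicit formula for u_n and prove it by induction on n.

Claim: u_n = -n^2 + 2n − 1.

Base case: u_0 = -1, and -0^2 + 2·0 − 1 = -1.
Assume u_r = -r^2 + 2r − 1.
Then u_{r+1} = u_r + (-2r + 1) = (-r^2 + 2r − 1) + (-2r + 1) = -r^2,
and -(r+1)^2 + 2·(r+1) − 1 = -r^2.
By induction, u_n = -n^2 + 2n − 1 for all n ≥ 0.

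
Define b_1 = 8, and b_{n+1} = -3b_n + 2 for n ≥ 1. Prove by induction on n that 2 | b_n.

Base case: b_1 = 8 = 2·4, so 2 | b_1.
Assume 2 | b_j, so b_j = 2t for some integer t.
Then b_{j+1} = -3b_j + 2 = -3·(2t) + 2 = 2(-3t + 1), so 2 | b_{j+1}.
By induction, 2 | b_n for all n ≥ 1.

2 | b_n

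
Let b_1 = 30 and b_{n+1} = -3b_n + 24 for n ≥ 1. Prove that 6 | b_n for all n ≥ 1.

Base case: b_1 = 30 = 6·5, so 6 | b_1.
Assume 6 | b_m, so b_m = 6t for some integer t.
Then b_{m+1} = -3b_m + 24 = -3·(6t) + 24 = 6(-3t + 4), so 6 | b_{m+1}.
Hence 6 | b_n for every n ≥ 1, by induction.

6 | b_n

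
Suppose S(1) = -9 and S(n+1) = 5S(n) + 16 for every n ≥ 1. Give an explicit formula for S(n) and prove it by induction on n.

Claim: S(n) = -5^n − 4.

Base case: S(1) = -9, and -5^1 − 4 = -5 − 4 = -9.
Assume S(r) = -5^r − 4 for some r ≥ 1.
Then S(r+1) = 5S(r) + 16 = 5·(-5^r − 4) + 16 = -5^{r+1} − 20 + 16 = -5^{r+1} − 4.
By induction, S(n) = -5^n − 4 for all n ≥ 1.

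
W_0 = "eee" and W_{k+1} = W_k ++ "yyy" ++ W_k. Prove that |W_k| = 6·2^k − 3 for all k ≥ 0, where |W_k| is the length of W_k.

Base case: |W_0| = 3, and 6·2^0 − 3 = 3.
Assume |W_j| = 6·2^j − 3.
Then |W_{j+1}| = |W_j| + 3 + |W_j| = 2|W_j| + 3 = 2(6·2^j − 3) + 3 = 6·2^{j+1} − 6 + 3 = 6·2^{j+1} − 3.
So the formula holds for j+1, and by induction |W_k| = 6·2^k − 3 for all k ≥ 0.

|W_k| = 6·2^k − 3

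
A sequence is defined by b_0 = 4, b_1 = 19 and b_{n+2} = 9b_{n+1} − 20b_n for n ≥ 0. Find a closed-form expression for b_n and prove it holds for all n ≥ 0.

Claim: b_n = 3·5^n + 4^n.

Base cases: b_0 = 4 and 3·5^0 + 4^0 = 4; b_1 = 19 and 3·5^1 + 4^1 = 19.
Assume b_i = 3·5^i + 4^i for all 0 ≤ i ≤ j, where j ≥ 1.
Then b_{j+1} = 9b_j − 20b_{j−1} = 9·(3·5^j + 4^j) − 20·(3·5^{j−1} + 4^{j−1}) = 3·(9·5 − 20)5^{j−1} + (9·4 − 20)4^{j−1} = 75·5^{j−1} + 16·4^{j−1} = 3·5^{j+1} + 4^{j+1}.
So the formula holds for j+1, and by strong induction b_n = 3·5^n + 4^n for all n ≥ 0.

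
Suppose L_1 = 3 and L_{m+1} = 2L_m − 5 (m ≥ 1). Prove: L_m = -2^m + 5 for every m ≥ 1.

Base case: L_1 = 3, and -2^1 + 5 = -2 + 5 = 3.
Assume L_j = -2^j + 5 for some j ≥ 1.
Then L_{j+1} = 2L_j − 5 = 2·(-2^j + 5) − 5 = -2^{j+1} + 10 − 5 = -2^{j+1} + 5.
Hence L_m = -2^m + 5 for every m ≥ 1, by induction.

L_m = -2^m + 5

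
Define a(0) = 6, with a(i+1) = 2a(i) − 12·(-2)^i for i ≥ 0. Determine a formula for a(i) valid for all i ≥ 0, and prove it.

Claim: a(i) = 3·2^i + 3·(-2)^i.

Base case: a(0) = 6, and 3·2^0 + 3·(-2)^0 = 3 + 3 = 6.
Assume a(k) = 3·2^k + 3·(-2)^k for some k ≥ 0.
Then a(k+1) = 2a(k) − 12·(-2)^k = 2·(3·2^k + 3·(-2)^k) − 12·(-2)^k = 3·2^{k+1} + 6·(-2)^k − 12·(-2)^k = 3·2^{k+1} − 6·(-2)^k = 3·2^{k+1} + 3·(-2)^{k+1}.
This completes the inductive step, so a(i) = 3·2^i + 3·(-2)^i for all i ≥ 0.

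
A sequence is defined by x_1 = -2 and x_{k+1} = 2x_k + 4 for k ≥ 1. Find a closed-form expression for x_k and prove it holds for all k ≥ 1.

Claim: x_k = 2^k − 4.

Base case: x_1 = -2, and 2^1 − 4 = 2 − 4 = -2.
Assume x_r = 2^r − 4 for some r ≥ 1.
Then x_{r+1} = 2x_r + 4 = 2·(2^r − 4) + 4 = 2^{r+1} − 8 + 4 = 2^{r+1} − 4.
Hence x_k = 2^k − 4 for every k ≥ 1, by induction.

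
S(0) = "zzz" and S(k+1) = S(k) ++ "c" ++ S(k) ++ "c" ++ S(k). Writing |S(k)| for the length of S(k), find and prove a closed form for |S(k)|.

Claim: |S(k)| = 4·3^k − 1.

Base case: |S(0)| = 3, and 4·3^0 − 1 = 3.
Assume |S(m)| = 4·3^m − 1.
Then |S(m+1)| = 3|S(m)| + 2 = 3(4·3^m − 1) + 2 = 4·3^{m+1} − 3 + 2 = 4·3^{m+1} − 1.
So the formula holds for m+1, and by induction |S(k)| = 4·3^k − 1 for all k ≥ 0.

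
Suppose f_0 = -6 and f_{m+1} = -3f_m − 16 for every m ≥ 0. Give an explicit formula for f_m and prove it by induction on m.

Claim: f_m = -2·(-3)^m − 4.

Base case: f_0 = -6, and -2·(-3)^0 − 4 = -2 − 4 = -6.
Assume f_j = -2·(-3)^j − 4 for some j ≥ 0.
Then f_{j+1} = -3f_j − 16 = -3·(-2·(-3)^j − 4) − 16 = 6·(-3)^j + 12 − 16 = -2·(-3)^{j+1} − 4.
Hence f_m = -2·(-3)^m − 4 for every m ≥ 0, by induction.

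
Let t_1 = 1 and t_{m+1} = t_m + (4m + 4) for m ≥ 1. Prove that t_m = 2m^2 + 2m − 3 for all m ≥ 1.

Base case: t_1 = 1, and 2·1^2 + 2·1 − 3 = 1.
Assume t_r = 2r^2 + 2r − 3.
Then t_{r+1} = t_r + (4r + 4) = (2r^2 + 2r − 3) + (4r + 4) = 2r^2 + 6r + 1,
and 2·(r+1)^2 + 2·(r+1) − 3 = 2r^2 + 6r + 1.
Hence t_m = 2m^2 + 2m − 3 for every m ≥ 1, by induction.

t_m = 2m^2 + 2m − 3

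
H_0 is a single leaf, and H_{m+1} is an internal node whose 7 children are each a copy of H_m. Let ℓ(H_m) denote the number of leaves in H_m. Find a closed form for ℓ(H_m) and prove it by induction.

Claim: ℓ(H_m) = 7^m.

Base case: ℓ(H_0) = 1, and 7^0 = 1.
Assume ℓ(H_j) = 7^j.
Then ℓ(H_{j+1}) = 7·ℓ(H_j) = 7·7^j = 7^{j+1}.
This completes the inductive step, so ℓ(H_m) = 7^m for all m ≥ 0.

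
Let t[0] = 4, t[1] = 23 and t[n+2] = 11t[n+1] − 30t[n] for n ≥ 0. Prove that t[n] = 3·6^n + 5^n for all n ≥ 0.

Base cases: t[0] = 4 and 3·6^0 + 5^0 = 4; t[1] = 23 and 3·6^1 + 5^1 = 23.
Assume t[i] = 3·6^i + 5^i for all 0 ≤ i ≤ j, where j ≥ 1.
Then t[j+1] = 11t[j] − 30t[j−1] = 11·(3·6^j + 5^j) − 30·(3·6^{j−1} + 5^{j−1}) = 3·(11·6 − 30)6^{j−1} + (11·5 − 30)5^{j−1} = 108·6^{j−1} + 25·5^{j−1} = 3·6^{j+1} + 5^{j+1}.
This completes the inductive step, so t[n] = 3·6^n + 5^n for all n ≥ 0.

t[n] = 3·6^n + 5^n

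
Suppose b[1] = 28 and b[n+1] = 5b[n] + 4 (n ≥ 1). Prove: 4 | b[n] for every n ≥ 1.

Base case: b[1] = 28 = 4·7, so 4 | b[1].
Assume 4 | b[j], so b[j] = 4t for some integer t.
Then b[j+1] = 5b[j] + 4 = 5·(4t) + 4 = 4(5t + 1), so 4 | b[j+1].
By induction, 4 | b[n] for all n ≥ 1.

4 | b[n]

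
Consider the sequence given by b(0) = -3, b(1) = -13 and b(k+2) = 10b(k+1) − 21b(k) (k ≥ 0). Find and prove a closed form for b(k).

Claim: b(k) = -7^k − 2·3^k.

Base cases: b(0) = -3 and -7^0 − 2·3^0 = -3; b(1) = -13 and -7^1 − 2·3^1 = -13.
Assume b(j) = -7^j − 2·3^j for all 0 ≤ j ≤ r, where r ≥ 1.
Then b(r+1) = 10b(r) − 21b(r−1) = 10·(-7^r − 2·3^r) − 21·(-7^{r−1} − 2·3^{r−1}) = -(10·7 − 21)7^{r−1} − 2·(10·3 − 21)3^{r−1} = -49·7^{r−1} − 18·3^{r−1} = -7^{r+1} − 2·3^{r+1}.
Hence b(k) = -7^k − 2·3^k for every k ≥ 0, by strong induction.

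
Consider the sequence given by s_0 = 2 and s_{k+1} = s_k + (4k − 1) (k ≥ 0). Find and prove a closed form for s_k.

Claim: s_k = 2k^2 − 3k + 2.

Base case: s_0 = 2, and 2·0^2 − 3·0 + 2 = 2.
Assume s_m = 2m^2 − 3m + 2.
Then s_{m+1} = s_m + (4m − 1) = (2m^2 − 3m + 2) + (4m − 1) = 2m^2 + m + 1,
and 2·(m+1)^2 − 3·(m+1) + 2 = 2m^2 + m + 1.
Hence s_k = 2k^2 − 3k + 2 for every k ≥ 0, by induction.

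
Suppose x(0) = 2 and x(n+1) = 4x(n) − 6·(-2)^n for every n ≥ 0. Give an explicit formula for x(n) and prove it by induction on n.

Claim: x(n) = 4^n + (-2)^n.

Base case: x(0) = 2, and 4^0 + (-2)^0 = 1 + 1 = 2.
Assume x(k) = 4^k + (-2)^k for some k ≥ 0.
Then x(k+1) = 4x(k) − 6·(-2)^k = 4·(4^k + (-2)^k) − 6·(-2)^k = 4^{k+1} + 4·(-2)^k − 6·(-2)^k = 4^{k+1} − 2·(-2)^k = 4^{k+1} + (-2)^{k+1}.
So the formula holds for k+1, and by induction x(n) = 4^n + (-2)^n for all n ≥ 0.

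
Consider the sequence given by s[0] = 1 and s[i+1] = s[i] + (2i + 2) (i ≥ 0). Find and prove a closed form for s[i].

Claim: s[i] = i^2 + i + 1.

Base case: s[0] = 1, and 0^2 + 0 + 1 = 1.
Assume s[j] = j^2 + j + 1.
Then s[j+1] = s[j] + (2j + 2) = (j^2 + j + 1) + (2j + 2) = j^2 + 3j + 3,
and (j+1)^2 + (j+1) + 1 = j^2 + 3j + 3.
By induction, s[i] = i^2 + i + 1 for all i ≥ 0.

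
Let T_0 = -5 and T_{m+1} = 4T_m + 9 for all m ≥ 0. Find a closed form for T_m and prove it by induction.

Claim: T_m = -2·4^m − 3.

Base case: T_0 = -5, and -2·4^0 − 3 = -2 − 3 = -5.
Assume T_r = -2·4^r − 3 for some r ≥ 0.
Then T_{r+1} = 4T_r + 9 = 4·(-2·4^r − 3) + 9 = -8·4^r − 12 + 9 = -2·4^{r+1} − 3.
So the formula holds for r+1, and by induction T_m = -2·4^m − 3 for all m ≥ 0.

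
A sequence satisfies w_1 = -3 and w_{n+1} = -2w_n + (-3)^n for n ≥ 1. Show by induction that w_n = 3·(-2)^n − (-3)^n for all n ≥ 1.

Base case: w_1 = -3, and 3·(-2)^1 − (-3)^1 = -6 + 3 = -3.
Assume w_r = 3·(-2)^r − (-3)^r for some r ≥ 1.
Then w_{r+1} = -2w_r + (-3)^r = -2·(3·(-2)^r − (-3)^r) + (-3)^r = 3·(-2)^{r+1} + 2·(-3)^r + (-3)^r = 3·(-2)^{r+1} + 3·(-3)^r = 3·(-2)^{r+1} − (-3)^{r+1}.
This completes the inductive step, so w_n = 3·(-2)^n − (-3)^n for all n ≥ 1.

w_n = 3·(-2)^n − (-3)^n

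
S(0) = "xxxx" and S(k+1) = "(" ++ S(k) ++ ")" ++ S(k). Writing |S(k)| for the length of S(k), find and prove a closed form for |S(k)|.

Claim: |S(k)| = 6·2^k − 2.

Base case: |S(0)| = 4, and 6·2^0 − 2 = 4.
Assume |S(m)| = 6·2^m − 2.
Then |S(m+1)| = 1 + |S(m)| + 1 + |S(m)| = 2|S(m)| + 2 = 2(6·2^m − 2) + 2 = 6·2^{m+1} − 4 + 2 = 6·2^{m+1} − 2.
So the formula holds for m+1, and by induction |S(k)| = 6·2^k − 2 for all k ≥ 0.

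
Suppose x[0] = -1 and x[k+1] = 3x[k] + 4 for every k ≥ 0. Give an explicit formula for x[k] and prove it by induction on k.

Claim: x[k] = 3^k − 2.

Base case: x[0] = -1, and 3^0 − 2 = 1 − 2 = -1.
Assume x[j] = 3^j − 2 for some j ≥ 0.
Then x[j+1] = 3x[j] + 4 = 3·(3^j − 2) + 4 = 3^{j+1} − 6 + 4 = 3^{j+1} − 2.
By induction, x[k] = 3^k − 2 for all k ≥ 0.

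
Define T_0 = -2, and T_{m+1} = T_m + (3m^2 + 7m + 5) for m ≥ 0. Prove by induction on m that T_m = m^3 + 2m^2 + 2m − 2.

Base case: T_0 = -2, and 0^3 + 2·0^2 + 2·0 − 2 = -2.
Assume T_r = r^3 + 2r^2 + 2r − 2.
Then T_{r+1} = T_r + (3r^2 + 7r + 5) = (r^3 + 2r^2 + 2r − 2) + (3r^2 + 7r + 5) = r^3 + 5r^2 + 9r + 3,
and (r+1)^3 + 2·(r+1)^2 + 2·(r+1) − 2 = r^3 + 5r^2 + 9r + 3.
By induction, T_m = m^3 + 2m^2 + 2m − 2 for all m ≥ 0.

T_m = m^3 + 2m^2 + 2m − 2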